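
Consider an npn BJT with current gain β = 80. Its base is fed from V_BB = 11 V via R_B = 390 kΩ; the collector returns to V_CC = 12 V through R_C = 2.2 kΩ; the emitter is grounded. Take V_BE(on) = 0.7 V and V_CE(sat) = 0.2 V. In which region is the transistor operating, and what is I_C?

active; I_C ≈ 2.1 mA

Assume active. Base-emitter loop: I_B = (V_BB − V_BE)/R_B = (11 − 0.7)/390 = 0.0264 mA.
I_C = β·I_B = 80×0.0264 = 2.11 mA.
V_CE = V_CC − I_C·R_C = 12 − 2.11×2.2 = 7.35 V > V_CE(sat), so the active-region assumption holds.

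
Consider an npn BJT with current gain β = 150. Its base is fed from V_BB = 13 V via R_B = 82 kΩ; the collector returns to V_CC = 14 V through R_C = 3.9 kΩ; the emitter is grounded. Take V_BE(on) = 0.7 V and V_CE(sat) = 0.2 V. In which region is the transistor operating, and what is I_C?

saturation; I_C ≈ 3.5 mA

Assume active: I_B = (13 − 0.7)/82 = 0.15 mA, giving I_C = β·I_B = 22.5 mA.
But then V_CE = 14 − 22.5×3.9 = -73.8 V < V_CE(sat) = 0.2 V — impossible in the active region.
So the transistor is saturated. With V_CE = 0.2 V, I_C = (V_CC − 0.2)/R_C = 13.8/3.9 = 3.54 mA.
Check: β·I_B = 22.5 mA > I_C = 3.54 mA, confirming saturation.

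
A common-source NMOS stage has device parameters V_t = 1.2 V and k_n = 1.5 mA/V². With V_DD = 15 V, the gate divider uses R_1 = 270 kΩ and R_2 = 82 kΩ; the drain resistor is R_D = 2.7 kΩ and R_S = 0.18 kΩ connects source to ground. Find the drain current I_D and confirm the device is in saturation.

V_G = V_DD·R_2/(R_1+R_2) = 15×82/352 = 3.49 V.
Assume saturation: I_D = (k_n/2)(V_GS − V_t)² with V_GS = V_G − I_D·R_S = 3.49 − 0.18·I_D.
Substituting gives 0.0243·I_D² − 1.62·I_D + 3.95 = 0, with roots I_D = 2.53 or 64.1 mA.
The root I_D = 64.1 mA gives V_GS = -8.05 V ≤ V_t, so take I_D = 2.53 mA.
Then V_GS = 3.04 V and V_DS = V_DD − I_D(R_D+R_S) = 15 − 2.53×2.88 = 7.7 V.
Saturation requires V_DS ≥ V_GS − V_t = 1.84 V; 7.7 ≥ 1.84 ✓.

I_D ≈ 2.5 mA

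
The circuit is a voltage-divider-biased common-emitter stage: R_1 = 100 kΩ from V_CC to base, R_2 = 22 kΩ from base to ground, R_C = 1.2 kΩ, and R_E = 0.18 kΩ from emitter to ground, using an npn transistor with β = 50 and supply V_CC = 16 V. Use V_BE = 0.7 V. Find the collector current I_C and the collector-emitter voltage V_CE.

Thevenize the base divider: V_Th = V_CC·R_2/(R_1+R_2) = 16×22/122 = 2.89 V, R_Th = R_1‖R_2 = 18 kΩ.
Base-emitter loop: V_Th = I_B·R_Th + V_BE + (β+1)I_B·R_E, so I_B = (2.89 − 0.7) / (18 + 51×0.18) = 0.0803 mA.
I_C = β·I_B = 50×0.0803 = 4.02 mA, and I_E = (β+1)I_B = 4.1 mA.
V_CE = V_CC − I_C·R_C − I_E·R_E = 16 − 4.02×1.2 − 4.1×0.18 = 10.4 V.
V_CE = 10.4 V > 0.2 V confirms active-region operation.

I_C ≈ 4 mA, V_CE ≈ 10 V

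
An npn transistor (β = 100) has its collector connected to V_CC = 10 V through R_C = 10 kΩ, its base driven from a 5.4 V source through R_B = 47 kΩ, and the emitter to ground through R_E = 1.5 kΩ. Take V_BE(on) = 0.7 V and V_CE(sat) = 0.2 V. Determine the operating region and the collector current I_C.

Assume active: I_B = (5.4 − 0.7)/(47 + 101×1.5) = 0.0237 mA, I_C = β·I_B = 2.37 mA.
Then V_CE = 10 − 2.37×10 − 2.39×1.5 = -17.3 V < 0.2 V — the active assumption fails.
Re-solve with V_CE = 0.2 V. KCL at the emitter: V_E/R_E = (V_BB−0.7−V_E)/R_B + (V_CC−0.2−V_E)/R_C, giving V_E = 1.37 V.
I_C = (V_CC − 0.2 − V_E)/R_C = (9.8 − 1.37)/10 = 0.843 mA.
Check: I_B = (4.7 − 1.37)/47 = 0.0708 mA, and β·I_B = 7.08 mA > I_C, confirming saturation.

saturation; I_C ≈ 0.84 mA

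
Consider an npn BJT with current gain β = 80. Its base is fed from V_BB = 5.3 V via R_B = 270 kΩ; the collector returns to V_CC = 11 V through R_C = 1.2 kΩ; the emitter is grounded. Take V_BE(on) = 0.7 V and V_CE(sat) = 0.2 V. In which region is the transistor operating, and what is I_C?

Assume active. Base-emitter loop: I_B = (V_BB − V_BE)/R_B = (5.3 − 0.7)/270 = 0.017 mA.
I_C = β·I_B = 80×0.017 = 1.36 mA.
V_CE = V_CC − I_C·R_C = 11 − 1.36×1.2 = 9.36 V > V_CE(sat), so the active-region assumption holds.

active; I_C ≈ 1.4 mA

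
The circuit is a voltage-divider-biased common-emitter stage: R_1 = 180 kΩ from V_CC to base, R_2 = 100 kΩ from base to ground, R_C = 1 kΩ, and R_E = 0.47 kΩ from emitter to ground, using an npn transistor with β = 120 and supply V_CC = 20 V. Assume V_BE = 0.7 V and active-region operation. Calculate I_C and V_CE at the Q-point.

I_C ≈ 6.4 mA, V_CE ≈ 11 V

Thevenize the base divider: V_Th = V_CC·R_2/(R_1+R_2) = 20×100/280 = 7.14 V, R_Th = R_1‖R_2 = 64.3 kΩ.
Base-emitter loop: V_Th = I_B·R_Th + V_BE + (β+1)I_B·R_E, so I_B = (7.14 − 0.7) / (64.3 + 121×0.47) = 0.0532 mA.
I_C = β·I_B = 120×0.0532 = 6.38 mA, and I_E = (β+1)I_B = 6.43 mA.
V_CE = V_CC − I_C·R_C − I_E·R_E = 20 − 6.38×1 − 6.43×0.47 = 10.6 V.
V_CE = 10.6 V > 0.2 V confirms active-region operation.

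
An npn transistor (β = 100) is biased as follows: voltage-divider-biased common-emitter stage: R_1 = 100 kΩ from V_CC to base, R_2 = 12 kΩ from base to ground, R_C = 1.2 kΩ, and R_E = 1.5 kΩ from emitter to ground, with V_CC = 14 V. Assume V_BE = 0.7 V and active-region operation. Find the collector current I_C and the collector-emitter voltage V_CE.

I_C ≈ 0.49 mA, V_CE ≈ 13 V

Thevenize the base divider: V_Th = V_CC·R_2/(R_1+R_2) = 14×12/112 = 1.5 V, R_Th = R_1‖R_2 = 10.7 kΩ.
Base-emitter loop: V_Th = I_B·R_Th + V_BE + (β+1)I_B·R_E, so I_B = (1.5 − 0.7) / (10.7 + 101×1.5) = 0.00493 mA.
I_C = β·I_B = 100×0.00493 = 0.493 mA, and I_E = (β+1)I_B = 0.498 mA.
V_CE = V_CC − I_C·R_C − I_E·R_E = 14 − 0.493×1.2 − 0.498×1.5 = 12.7 V.
V_CE = 12.7 V > 0.2 V confirms active-region operation.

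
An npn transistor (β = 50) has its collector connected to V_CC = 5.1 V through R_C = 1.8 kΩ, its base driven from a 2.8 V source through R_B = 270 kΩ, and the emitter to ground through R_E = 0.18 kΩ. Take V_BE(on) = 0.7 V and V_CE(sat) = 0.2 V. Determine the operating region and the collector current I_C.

Assume active. Base-emitter loop: I_B = (V_BB − V_BE)/(R_B + (β+1)R_E) = (2.8 − 0.7)/(270 + 51×0.18) = 0.00752 mA.
I_C = β·I_B = 50×0.00752 = 0.376 mA.
V_CE = V_CC − I_C·R_C − I_E·R_E = 5.1 − 0.376×1.8 − 0.384×0.18 = 4.35 V > V_CE(sat), so the active-region assumption holds.

active; I_C ≈ 0.38 mA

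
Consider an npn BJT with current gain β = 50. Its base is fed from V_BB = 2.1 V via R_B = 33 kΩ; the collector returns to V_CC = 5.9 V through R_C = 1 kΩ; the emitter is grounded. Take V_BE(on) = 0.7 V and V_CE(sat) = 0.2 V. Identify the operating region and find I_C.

active; I_C ≈ 2.1 mA

Assume active. Base-emitter loop: I_B = (V_BB − V_BE)/R_B = (2.1 − 0.7)/33 = 0.0424 mA.
I_C = β·I_B = 50×0.0424 = 2.12 mA.
V_CE = V_CC − I_C·R_C = 5.9 − 2.12×1 = 3.78 V > V_CE(sat), so the active-region assumption holds.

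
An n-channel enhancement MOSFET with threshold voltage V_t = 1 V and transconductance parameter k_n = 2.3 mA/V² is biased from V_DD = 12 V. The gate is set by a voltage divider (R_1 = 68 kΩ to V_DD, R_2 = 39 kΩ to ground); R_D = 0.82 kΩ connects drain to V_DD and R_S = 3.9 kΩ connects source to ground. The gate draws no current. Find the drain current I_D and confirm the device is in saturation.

V_G = V_DD·R_2/(R_1+R_2) = 12×39/107 = 4.37 V.
Assume saturation: I_D = (k_n/2)(V_GS − V_t)² with V_GS = V_G − I_D·R_S = 4.37 − 3.9·I_D.
Substituting gives 17.5·I_D² − 31.3·I_D + 13.1 = 0, with roots I_D = 0.669 or 1.12 mA.
The root I_D = 1.12 mA gives V_GS = 0.0141 V ≤ V_t, so take I_D = 0.669 mA.
Then V_GS = 1.76 V and V_DS = V_DD − I_D(R_D+R_S) = 12 − 0.669×4.72 = 8.84 V.
Saturation requires V_DS ≥ V_GS − V_t = 0.763 V; 8.84 ≥ 0.763 ✓.

I_D ≈ 0.67 mA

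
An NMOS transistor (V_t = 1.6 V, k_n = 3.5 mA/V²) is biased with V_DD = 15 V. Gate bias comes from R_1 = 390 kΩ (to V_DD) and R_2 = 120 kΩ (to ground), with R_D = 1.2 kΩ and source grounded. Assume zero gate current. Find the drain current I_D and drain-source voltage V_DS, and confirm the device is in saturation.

V_G = V_DD·R_2/(R_1+R_2) = 15×120/510 = 3.53 V. With the source grounded, V_GS = V_G = 3.53 V.
Assume saturation: I_D = (k_n/2)(V_GS − V_t)² = (3.5/2)×(3.53 − 1.6)² = 1.75×1.93² = 6.51 mA.
V_DS = V_DD − I_D·R_D = 15 − 6.51×1.2 = 7.18 V.
Saturation requires V_DS ≥ V_GS − V_t = 1.93 V; 7.18 ≥ 1.93 ✓.

I_D ≈ 6.5 mA, V_DS ≈ 7.2 V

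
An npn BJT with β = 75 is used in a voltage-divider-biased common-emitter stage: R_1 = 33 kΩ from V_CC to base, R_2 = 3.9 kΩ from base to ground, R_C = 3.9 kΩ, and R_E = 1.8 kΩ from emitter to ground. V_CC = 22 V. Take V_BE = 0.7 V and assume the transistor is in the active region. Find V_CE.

Thevenize the base divider: V_Th = V_CC·R_2/(R_1+R_2) = 22×3.9/36.9 = 2.33 V, R_Th = R_1‖R_2 = 3.49 kΩ.
Base-emitter loop: V_Th = I_B·R_Th + V_BE + (β+1)I_B·R_E, so I_B = (2.33 − 0.7) / (3.49 + 76×1.8) = 0.0116 mA.
I_C = β·I_B = 75×0.0116 = 0.869 mA, and I_E = (β+1)I_B = 0.88 mA.
V_CE = V_CC − I_C·R_C − I_E·R_E = 22 − 0.869×3.9 − 0.88×1.8 = 17 V.
V_CE = 17 V > 0.2 V confirms active-region operation.

V_CE ≈ 17 V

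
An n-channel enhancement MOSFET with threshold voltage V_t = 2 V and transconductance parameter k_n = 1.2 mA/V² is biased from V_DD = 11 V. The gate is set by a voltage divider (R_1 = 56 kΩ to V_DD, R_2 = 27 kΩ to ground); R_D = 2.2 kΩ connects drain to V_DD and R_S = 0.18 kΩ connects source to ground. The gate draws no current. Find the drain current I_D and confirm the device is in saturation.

I_D ≈ 1.1 mA

V_G = V_DD·R_2/(R_1+R_2) = 11×27/83 = 3.58 V.
Assume saturation: I_D = (k_n/2)(V_GS − V_t)² with V_GS = V_G − I_D·R_S = 3.58 − 0.18·I_D.
Substituting gives 0.0194·I_D² − 1.34·I_D + 1.49 = 0, with roots I_D = 1.13 or 67.8 mA.
The root I_D = 67.8 mA gives V_GS = -8.63 V ≤ V_t, so take I_D = 1.13 mA.
Then V_GS = 3.37 V and V_DS = V_DD − I_D(R_D+R_S) = 11 − 1.13×2.38 = 8.3 V.
Saturation requires V_DS ≥ V_GS − V_t = 1.37 V; 8.3 ≥ 1.37 ✓.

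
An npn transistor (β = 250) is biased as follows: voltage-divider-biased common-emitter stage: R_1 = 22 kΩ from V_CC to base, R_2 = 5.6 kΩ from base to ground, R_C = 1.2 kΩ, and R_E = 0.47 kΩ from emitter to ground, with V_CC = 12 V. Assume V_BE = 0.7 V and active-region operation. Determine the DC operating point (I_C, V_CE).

I_C ≈ 3.5 mA, V_CE ≈ 6.1 V

Thevenize the base divider: V_Th = V_CC·R_2/(R_1+R_2) = 12×5.6/27.6 = 2.43 V, R_Th = R_1‖R_2 = 4.46 kΩ.
Base-emitter loop: V_Th = I_B·R_Th + V_BE + (β+1)I_B·R_E, so I_B = (2.43 − 0.7) / (4.46 + 251×0.47) = 0.0142 mA.
I_C = β·I_B = 250×0.0142 = 3.54 mA, and I_E = (β+1)I_B = 3.56 mA.
V_CE = V_CC − I_C·R_C − I_E·R_E = 12 − 3.54×1.2 − 3.56×0.47 = 6.08 V.
V_CE = 6.08 V > 0.2 V confirms active-region operation.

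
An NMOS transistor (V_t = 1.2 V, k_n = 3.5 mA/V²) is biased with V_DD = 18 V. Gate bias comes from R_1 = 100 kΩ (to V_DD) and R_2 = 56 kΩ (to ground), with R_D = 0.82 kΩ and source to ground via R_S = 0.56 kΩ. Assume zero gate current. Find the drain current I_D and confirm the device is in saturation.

I_D ≈ 6.1 mA

V_G = V_DD·R_2/(R_1+R_2) = 18×56/156 = 6.46 V.
Assume saturation: I_D = (k_n/2)(V_GS − V_t)² with V_GS = V_G − I_D·R_S = 6.46 − 0.56·I_D.
Substituting gives 0.549·I_D² − 11.3·I_D + 48.4 = 0, with roots I_D = 6.07 or 14.5 mA.
The root I_D = 14.5 mA gives V_GS = -1.68 V ≤ V_t, so take I_D = 6.07 mA.
Then V_GS = 3.06 V and V_DS = V_DD − I_D(R_D+R_S) = 18 − 6.07×1.38 = 9.62 V.
Saturation requires V_DS ≥ V_GS − V_t = 1.86 V; 9.62 ≥ 1.86 ✓.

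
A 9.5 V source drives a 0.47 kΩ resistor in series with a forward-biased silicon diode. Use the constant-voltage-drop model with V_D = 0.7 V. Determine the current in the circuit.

I ≈ 19 mA

KVL around the loop: 9.5 = V_D + I·R = 0.7 + I × 0.47 kΩ.
So I = (9.5 − 0.7) / 0.47 kΩ = 8.8 / 0.47 = 18.7 mA.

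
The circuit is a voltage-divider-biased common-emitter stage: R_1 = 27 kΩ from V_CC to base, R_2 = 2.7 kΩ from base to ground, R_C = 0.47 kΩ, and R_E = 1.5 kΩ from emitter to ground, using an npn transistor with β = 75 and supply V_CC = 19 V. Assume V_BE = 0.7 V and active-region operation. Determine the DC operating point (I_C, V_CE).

Thevenize the base divider: V_Th = V_CC·R_2/(R_1+R_2) = 19×2.7/29.7 = 1.73 V, R_Th = R_1‖R_2 = 2.45 kΩ.
Base-emitter loop: V_Th = I_B·R_Th + V_BE + (β+1)I_B·R_E, so I_B = (1.73 − 0.7) / (2.45 + 76×1.5) = 0.00882 mA.
I_C = β·I_B = 75×0.00882 = 0.662 mA, and I_E = (β+1)I_B = 0.67 mA.
V_CE = V_CC − I_C·R_C − I_E·R_E = 19 − 0.662×0.47 − 0.67×1.5 = 17.7 V.
V_CE = 17.7 V > 0.2 V confirms active-region operation.

I_C ≈ 0.66 mA, V_CE ≈ 18 V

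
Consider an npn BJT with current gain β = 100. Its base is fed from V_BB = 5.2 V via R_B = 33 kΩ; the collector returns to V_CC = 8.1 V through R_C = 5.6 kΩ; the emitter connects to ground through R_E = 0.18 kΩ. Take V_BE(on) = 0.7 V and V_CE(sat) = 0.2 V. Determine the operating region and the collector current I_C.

saturation; I_C ≈ 1.4 mA

Assume active: I_B = (5.2 − 0.7)/(33 + 101×0.18) = 0.0879 mA, I_C = β·I_B = 8.79 mA.
Then V_CE = 8.1 − 8.79×5.6 − 8.88×0.18 = -42.7 V < 0.2 V — the active assumption fails.
Re-solve with V_CE = 0.2 V. KCL at the emitter: V_E/R_E = (V_BB−0.7−V_E)/R_B + (V_CC−0.2−V_E)/R_C, giving V_E = 0.268 V.
I_C = (V_CC − 0.2 − V_E)/R_C = (7.9 − 0.268)/5.6 = 1.36 mA.
Check: I_B = (4.5 − 0.268)/33 = 0.128 mA, and β·I_B = 12.8 mA > I_C, confirming saturation.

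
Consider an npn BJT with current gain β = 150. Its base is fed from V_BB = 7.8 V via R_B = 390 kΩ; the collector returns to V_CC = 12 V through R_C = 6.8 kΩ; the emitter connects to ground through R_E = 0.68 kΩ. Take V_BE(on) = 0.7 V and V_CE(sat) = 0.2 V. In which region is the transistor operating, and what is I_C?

Assume active: I_B = (7.8 − 0.7)/(390 + 151×0.68) = 0.0144 mA, I_C = β·I_B = 2.16 mA.
Then V_CE = 12 − 2.16×6.8 − 2.18×0.68 = -4.18 V < 0.2 V — the active assumption fails.
Re-solve with V_CE = 0.2 V. KCL at the emitter: V_E/R_E = (V_BB−0.7−V_E)/R_B + (V_CC−0.2−V_E)/R_C, giving V_E = 1.08 V.
I_C = (V_CC − 0.2 − V_E)/R_C = (11.8 − 1.08)/6.8 = 1.58 mA.
Check: I_B = (7.1 − 1.08)/390 = 0.0154 mA, and β·I_B = 2.31 mA > I_C, confirming saturation.

saturation; I_C ≈ 1.6 mA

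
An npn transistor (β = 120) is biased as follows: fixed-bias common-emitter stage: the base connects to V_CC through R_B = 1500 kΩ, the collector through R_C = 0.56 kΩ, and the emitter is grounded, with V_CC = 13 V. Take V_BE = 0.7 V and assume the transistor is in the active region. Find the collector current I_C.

I_C ≈ 0.98 mA

Base loop: V_CC = I_B·R_B + V_BE, so I_B = (13 − 0.7)/1500 kΩ = 0.0082 mA.
In the active region I_C = β·I_B = 120 × 0.0082 = 0.984 mA.
Collector loop: V_CE = V_CC − I_C·R_C = 13 − 0.984×0.56 = 12.4 V.
Since V_CE = 12.4 V > V_CE(sat) ≈ 0.2 V, the transistor is in the active region as assumed.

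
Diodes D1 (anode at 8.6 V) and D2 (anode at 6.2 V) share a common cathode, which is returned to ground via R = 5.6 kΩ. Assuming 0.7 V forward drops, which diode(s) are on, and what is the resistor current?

Assume both conduct. Then node N would need to be at both 8.6−0.7 = 7.9 V and 6.2−0.7 = 5.5 V, which is impossible.
Assume only D1 conducts: V_N = 8.6 − 0.7 = 7.9 V, so I_R = 7.9/5.6 = 1.41 mA.
Check D2: its anode-to-cathode voltage is 6.2 − 7.9 = -1.7 V < 0.7 V, so it is off. The assumption is consistent.

Only D1 conducts; I_R ≈ 1.4 mA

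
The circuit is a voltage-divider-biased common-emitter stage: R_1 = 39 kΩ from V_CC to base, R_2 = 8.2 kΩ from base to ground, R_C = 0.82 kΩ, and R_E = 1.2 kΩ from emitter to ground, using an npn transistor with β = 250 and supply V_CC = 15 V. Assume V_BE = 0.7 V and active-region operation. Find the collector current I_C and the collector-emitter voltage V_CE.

Thevenize the base divider: V_Th = V_CC·R_2/(R_1+R_2) = 15×8.2/47.2 = 2.61 V, R_Th = R_1‖R_2 = 6.78 kΩ.
Base-emitter loop: V_Th = I_B·R_Th + V_BE + (β+1)I_B·R_E, so I_B = (2.61 − 0.7) / (6.78 + 251×1.2) = 0.00619 mA.
I_C = β·I_B = 250×0.00619 = 1.55 mA, and I_E = (β+1)I_B = 1.55 mA.
V_CE = V_CC − I_C·R_C − I_E·R_E = 15 − 1.55×0.82 − 1.55×1.2 = 11.9 V.
V_CE = 11.9 V > 0.2 V confirms active-region operation.

I_C ≈ 1.5 mA, V_CE ≈ 12 V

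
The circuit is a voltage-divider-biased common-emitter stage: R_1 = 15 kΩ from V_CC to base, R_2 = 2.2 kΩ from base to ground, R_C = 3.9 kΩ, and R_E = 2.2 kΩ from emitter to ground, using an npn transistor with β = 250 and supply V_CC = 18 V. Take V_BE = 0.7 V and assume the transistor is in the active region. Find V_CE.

V_CE ≈ 14 V

Thevenize the base divider: V_Th = V_CC·R_2/(R_1+R_2) = 18×2.2/17.2 = 2.3 V, R_Th = R_1‖R_2 = 1.92 kΩ.
Base-emitter loop: V_Th = I_B·R_Th + V_BE + (β+1)I_B·R_E, so I_B = (2.3 − 0.7) / (1.92 + 251×2.2) = 0.00289 mA.
I_C = β·I_B = 250×0.00289 = 0.723 mA, and I_E = (β+1)I_B = 0.726 mA.
V_CE = V_CC − I_C·R_C − I_E·R_E = 18 − 0.723×3.9 − 0.726×2.2 = 13.6 V.
V_CE = 13.6 V > 0.2 V confirms active-region operation.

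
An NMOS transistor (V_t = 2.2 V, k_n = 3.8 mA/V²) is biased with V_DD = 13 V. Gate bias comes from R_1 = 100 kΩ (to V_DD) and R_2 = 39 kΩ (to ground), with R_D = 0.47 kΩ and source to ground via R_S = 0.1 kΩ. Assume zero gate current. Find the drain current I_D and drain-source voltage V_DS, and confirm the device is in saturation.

V_G = V_DD·R_2/(R_1+R_2) = 13×39/139 = 3.65 V.
Assume saturation: I_D = (k_n/2)(V_GS − V_t)² with V_GS = V_G − I_D·R_S = 3.65 − 0.1·I_D.
Substituting gives 0.019·I_D² − 1.55·I_D + 3.98 = 0, with roots I_D = 2.65 or 78.9 mA.
The root I_D = 78.9 mA gives V_GS = -4.25 V ≤ V_t, so take I_D = 2.65 mA.
Then V_GS = 3.38 V and V_DS = V_DD − I_D(R_D+R_S) = 13 − 2.65×0.57 = 11.5 V.
Saturation requires V_DS ≥ V_GS − V_t = 1.18 V; 11.5 ≥ 1.18 ✓.

I_D ≈ 2.7 mA, V_DS ≈ 11 V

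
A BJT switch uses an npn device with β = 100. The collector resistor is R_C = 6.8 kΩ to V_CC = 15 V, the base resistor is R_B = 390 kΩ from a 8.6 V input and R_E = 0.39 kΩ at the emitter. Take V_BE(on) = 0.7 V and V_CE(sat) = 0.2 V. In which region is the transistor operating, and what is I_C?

active; I_C ≈ 1.8 mA

Assume active. Base-emitter loop: I_B = (V_BB − V_BE)/(R_B + (β+1)R_E) = (8.6 − 0.7)/(390 + 101×0.39) = 0.0184 mA.
I_C = β·I_B = 100×0.0184 = 1.84 mA.
V_CE = V_CC − I_C·R_C − I_E·R_E = 15 − 1.84×6.8 − 1.86×0.39 = 1.76 V > V_CE(sat), so the active-region assumption holds.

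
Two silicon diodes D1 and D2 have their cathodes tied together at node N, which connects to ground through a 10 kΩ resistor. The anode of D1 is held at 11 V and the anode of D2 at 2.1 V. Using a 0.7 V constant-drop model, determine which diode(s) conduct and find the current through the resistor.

Assume both conduct. Then node N would need to be at both 11−0.7 = 10.3 V and 2.1−0.7 = 1.4 V, which is impossible.
Assume only D1 conducts: V_N = 11 − 0.7 = 10.3 V, so I_R = 10.3/10 = 1.03 mA.
Check D2: its anode-to-cathode voltage is 2.1 − 10.3 = -8.2 V < 0.7 V, so it is off. The assumption is consistent.

Only D1 conducts; I_R ≈ 1 mA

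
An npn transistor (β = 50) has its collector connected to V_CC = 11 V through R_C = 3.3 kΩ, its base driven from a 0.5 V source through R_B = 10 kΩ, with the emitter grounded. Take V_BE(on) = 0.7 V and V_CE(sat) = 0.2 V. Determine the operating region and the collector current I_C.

V_BB = 0.5 V ≤ V_BE(on) = 0.7 V, so the base-emitter junction is not forward biased.
The transistor is in cutoff: I_B = I_C = 0.

cutoff; I_C ≈ 0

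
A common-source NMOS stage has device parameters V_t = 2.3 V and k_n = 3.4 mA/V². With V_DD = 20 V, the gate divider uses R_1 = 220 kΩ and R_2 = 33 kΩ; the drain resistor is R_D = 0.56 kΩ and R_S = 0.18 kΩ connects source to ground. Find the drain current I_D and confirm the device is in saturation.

V_G = V_DD·R_2/(R_1+R_2) = 20×33/253 = 2.61 V.
Assume saturation: I_D = (k_n/2)(V_GS − V_t)² with V_GS = V_G − I_D·R_S = 2.61 − 0.18·I_D.
Substituting gives 0.0551·I_D² − 1.19·I_D + 0.162 = 0, with roots I_D = 0.137 or 21.4 mA.
The root I_D = 21.4 mA gives V_GS = -1.25 V ≤ V_t, so take I_D = 0.137 mA.
Then V_GS = 2.58 V and V_DS = V_DD − I_D(R_D+R_S) = 20 − 0.137×0.74 = 19.9 V.
Saturation requires V_DS ≥ V_GS − V_t = 0.284 V; 19.9 ≥ 0.284 ✓.

I_D ≈ 0.14 mA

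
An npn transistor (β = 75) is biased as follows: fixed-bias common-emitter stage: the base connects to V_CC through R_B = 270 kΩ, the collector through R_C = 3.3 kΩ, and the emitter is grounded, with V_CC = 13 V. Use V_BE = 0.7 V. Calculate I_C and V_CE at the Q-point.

Base loop: V_CC = I_B·R_B + V_BE, so I_B = (13 − 0.7)/270 kΩ = 0.0456 mA.
In the active region I_C = β·I_B = 75 × 0.0456 = 3.42 mA.
Collector loop: V_CE = V_CC − I_C·R_C = 13 − 3.42×3.3 = 1.72 V.
Since V_CE = 1.72 V > V_CE(sat) ≈ 0.2 V, the transistor is in the active region as assumed.

I_C ≈ 3.4 mA, V_CE ≈ 1.7 V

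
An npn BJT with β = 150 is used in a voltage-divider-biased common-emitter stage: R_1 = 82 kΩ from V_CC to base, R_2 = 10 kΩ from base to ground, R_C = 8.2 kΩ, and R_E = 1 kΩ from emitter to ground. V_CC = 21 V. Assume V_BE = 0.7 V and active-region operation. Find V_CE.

Thevenize the base divider: V_Th = V_CC·R_2/(R_1+R_2) = 21×10/92 = 2.28 V, R_Th = R_1‖R_2 = 8.91 kΩ.
Base-emitter loop: V_Th = I_B·R_Th + V_BE + (β+1)I_B·R_E, so I_B = (2.28 − 0.7) / (8.91 + 151×1) = 0.0099 mA.
I_C = β·I_B = 150×0.0099 = 1.48 mA, and I_E = (β+1)I_B = 1.49 mA.
V_CE = V_CC − I_C·R_C − I_E·R_E = 21 − 1.48×8.2 − 1.49×1 = 7.33 V.
V_CE = 7.33 V > 0.2 V confirms active-region operation.

V_CE ≈ 7.3 V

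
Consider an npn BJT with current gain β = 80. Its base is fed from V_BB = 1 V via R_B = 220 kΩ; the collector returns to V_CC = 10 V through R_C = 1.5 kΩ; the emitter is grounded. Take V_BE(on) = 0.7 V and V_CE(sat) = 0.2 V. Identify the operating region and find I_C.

active; I_C ≈ 0.11 mA

Assume active. Base-emitter loop: I_B = (V_BB − V_BE)/R_B = (1 − 0.7)/220 = 0.00136 mA.
I_C = β·I_B = 80×0.00136 = 0.109 mA.
V_CE = V_CC − I_C·R_C = 10 − 0.109×1.5 = 9.84 V > V_CE(sat), so the active-region assumption holds.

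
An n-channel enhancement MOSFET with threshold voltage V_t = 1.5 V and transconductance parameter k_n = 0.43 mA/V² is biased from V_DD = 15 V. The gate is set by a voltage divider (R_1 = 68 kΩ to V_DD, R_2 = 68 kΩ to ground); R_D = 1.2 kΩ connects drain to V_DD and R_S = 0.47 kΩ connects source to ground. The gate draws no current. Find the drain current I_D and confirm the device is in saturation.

V_G = V_DD·R_2/(R_1+R_2) = 15×68/136 = 7.5 V.
Assume saturation: I_D = (k_n/2)(V_GS − V_t)² with V_GS = V_G − I_D·R_S = 7.5 − 0.47·I_D.
Substituting gives 0.0475·I_D² − 2.21·I_D + 7.74 = 0, with roots I_D = 3.81 or 42.8 mA.
The root I_D = 42.8 mA gives V_GS = -12.6 V ≤ V_t, so take I_D = 3.81 mA.
Then V_GS = 5.71 V and V_DS = V_DD − I_D(R_D+R_S) = 15 − 3.81×1.67 = 8.64 V.
Saturation requires V_DS ≥ V_GS − V_t = 4.21 V; 8.64 ≥ 4.21 ✓.

I_D ≈ 3.8 mA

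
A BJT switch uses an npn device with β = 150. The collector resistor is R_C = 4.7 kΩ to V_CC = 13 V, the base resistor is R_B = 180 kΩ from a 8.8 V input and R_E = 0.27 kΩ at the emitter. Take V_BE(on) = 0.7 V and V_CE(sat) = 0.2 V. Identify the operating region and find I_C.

saturation; I_C ≈ 2.6 mA

Assume active: I_B = (8.8 − 0.7)/(180 + 151×0.27) = 0.0367 mA, I_C = β·I_B = 5.5 mA.
Then V_CE = 13 − 5.5×4.7 − 5.54×0.27 = -14.4 V < 0.2 V — the active assumption fails.
Re-solve with V_CE = 0.2 V. KCL at the emitter: V_E/R_E = (V_BB−0.7−V_E)/R_B + (V_CC−0.2−V_E)/R_C, giving V_E = 0.706 V.
I_C = (V_CC − 0.2 − V_E)/R_C = (12.8 − 0.706)/4.7 = 2.57 mA.
Check: I_B = (8.1 − 0.706)/180 = 0.0411 mA, and β·I_B = 6.16 mA > I_C, confirming saturation.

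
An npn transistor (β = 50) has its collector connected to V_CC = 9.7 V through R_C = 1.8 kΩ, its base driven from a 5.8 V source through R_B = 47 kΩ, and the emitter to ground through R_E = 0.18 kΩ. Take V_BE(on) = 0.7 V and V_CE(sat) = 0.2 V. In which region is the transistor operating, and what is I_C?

active; I_C ≈ 4.5 mA

Assume active. Base-emitter loop: I_B = (V_BB − V_BE)/(R_B + (β+1)R_E) = (5.8 − 0.7)/(47 + 51×0.18) = 0.0908 mA.
I_C = β·I_B = 50×0.0908 = 4.54 mA.
V_CE = V_CC − I_C·R_C − I_E·R_E = 9.7 − 4.54×1.8 − 4.63×0.18 = 0.696 V > V_CE(sat), so the active-region assumption holds.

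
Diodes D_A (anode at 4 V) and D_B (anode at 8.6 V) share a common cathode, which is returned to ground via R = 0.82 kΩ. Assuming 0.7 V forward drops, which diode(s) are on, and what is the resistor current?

Only D_B conducts; I_R ≈ 9.6 mA

Assume both conduct. Then node N would need to be at both 4−0.7 = 3.3 V and 8.6−0.7 = 7.9 V, which is impossible.
Assume only D_B conducts: V_N = 8.6 − 0.7 = 7.9 V, so I_R = 7.9/0.82 = 9.63 mA.
Check D_A: its anode-to-cathode voltage is 4 − 7.9 = -3.9 V < 0.7 V, so it is off. The assumption is consistent.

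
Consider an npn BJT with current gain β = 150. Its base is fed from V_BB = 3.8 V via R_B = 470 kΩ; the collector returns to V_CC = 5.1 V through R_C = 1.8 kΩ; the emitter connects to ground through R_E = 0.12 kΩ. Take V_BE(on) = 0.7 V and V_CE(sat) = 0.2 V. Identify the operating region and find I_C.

Assume active. Base-emitter loop: I_B = (V_BB − V_BE)/(R_B + (β+1)R_E) = (3.8 − 0.7)/(470 + 151×0.12) = 0.00635 mA.
I_C = β·I_B = 150×0.00635 = 0.953 mA.
V_CE = V_CC − I_C·R_C − I_E·R_E = 5.1 − 0.953×1.8 − 0.959×0.12 = 3.27 V > V_CE(sat), so the active-region assumption holds.

active; I_C ≈ 0.95 mA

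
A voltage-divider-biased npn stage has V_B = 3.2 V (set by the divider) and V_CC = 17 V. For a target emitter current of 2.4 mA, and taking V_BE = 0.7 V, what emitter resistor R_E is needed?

R_E ≈ 1 kΩ

V_E = V_B − V_BE = 3.2 − 0.7 = 2.5 V.
R_E = V_E / I_E = 2.5 / 2.4 = 1.04 kΩ.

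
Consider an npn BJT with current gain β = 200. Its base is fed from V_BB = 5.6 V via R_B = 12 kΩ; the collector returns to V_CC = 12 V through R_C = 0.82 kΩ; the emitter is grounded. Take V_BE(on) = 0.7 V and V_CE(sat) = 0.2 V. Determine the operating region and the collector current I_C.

Assume active: I_B = (5.6 − 0.7)/12 = 0.408 mA, giving I_C = β·I_B = 81.7 mA.
But then V_CE = 12 − 81.7×0.82 = -55 V < V_CE(sat) = 0.2 V — impossible in the active region.
So the transistor is saturated. With V_CE = 0.2 V, I_C = (V_CC − 0.2)/R_C = 11.8/0.82 = 14.4 mA.
Check: β·I_B = 81.7 mA > I_C = 14.4 mA, confirming saturation.

saturation; I_C ≈ 14 mA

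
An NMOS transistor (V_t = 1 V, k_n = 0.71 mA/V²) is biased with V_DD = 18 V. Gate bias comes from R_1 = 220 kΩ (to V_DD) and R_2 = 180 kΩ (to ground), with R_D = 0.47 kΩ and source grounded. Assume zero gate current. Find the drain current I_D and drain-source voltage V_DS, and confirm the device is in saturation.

V_G = V_DD·R_2/(R_1+R_2) = 18×180/400 = 8.1 V. With the source grounded, V_GS = V_G = 8.1 V.
Assume saturation: I_D = (k_n/2)(V_GS − V_t)² = (0.71/2)×(8.1 − 1)² = 0.355×7.1² = 17.9 mA.
V_DS = V_DD − I_D·R_D = 18 − 17.9×0.47 = 9.59 V.
Saturation requires V_DS ≥ V_GS − V_t = 7.1 V; 9.59 ≥ 7.1 ✓.

I_D ≈ 18 mA, V_DS ≈ 9.6 V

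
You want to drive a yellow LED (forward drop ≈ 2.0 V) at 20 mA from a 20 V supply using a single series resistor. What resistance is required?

R ≈ 0.9 kΩ

The resistor drops V_S − V_D = 20 − 2.0 = 18 V at 20 mA.
R = 18 V / 20 mA = 0.9 kΩ.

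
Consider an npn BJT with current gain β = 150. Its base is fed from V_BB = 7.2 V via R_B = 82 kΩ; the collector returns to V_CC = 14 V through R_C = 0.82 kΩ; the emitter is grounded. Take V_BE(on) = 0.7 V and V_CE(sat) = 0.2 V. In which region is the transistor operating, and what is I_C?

Assume active. Base-emitter loop: I_B = (V_BB − V_BE)/R_B = (7.2 − 0.7)/82 = 0.0793 mA.
I_C = β·I_B = 150×0.0793 = 11.9 mA.
V_CE = V_CC − I_C·R_C = 14 − 11.9×0.82 = 4.25 V > V_CE(sat), so the active-region assumption holds.

active; I_C ≈ 12 mA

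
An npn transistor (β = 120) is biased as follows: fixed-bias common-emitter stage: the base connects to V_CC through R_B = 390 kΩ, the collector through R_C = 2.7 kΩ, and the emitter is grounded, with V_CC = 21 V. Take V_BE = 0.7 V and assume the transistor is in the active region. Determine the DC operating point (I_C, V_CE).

I_C ≈ 6.2 mA, V_CE ≈ 4.1 V

Base loop: V_CC = I_B·R_B + V_BE, so I_B = (21 − 0.7)/390 kΩ = 0.0521 mA.
In the active region I_C = β·I_B = 120 × 0.0521 = 6.25 mA.
Collector loop: V_CE = V_CC − I_C·R_C = 21 − 6.25×2.7 = 4.14 V.
Since V_CE = 4.14 V > V_CE(sat) ≈ 0.2 V, the transistor is in the active region as assumed.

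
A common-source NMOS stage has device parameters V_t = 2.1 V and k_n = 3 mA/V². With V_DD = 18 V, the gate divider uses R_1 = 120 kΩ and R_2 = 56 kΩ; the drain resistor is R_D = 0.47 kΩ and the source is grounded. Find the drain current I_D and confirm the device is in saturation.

I_D ≈ 20 mA

V_G = V_DD·R_2/(R_1+R_2) = 18×56/176 = 5.73 V. With the source grounded, V_GS = V_G = 5.73 V.
Assume saturation: I_D = (k_n/2)(V_GS − V_t)² = (3/2)×(5.73 − 2.1)² = 1.5×3.63² = 19.7 mA.
V_DS = V_DD − I_D·R_D = 18 − 19.7×0.47 = 8.72 V.
Saturation requires V_DS ≥ V_GS − V_t = 3.63 V; 8.72 ≥ 3.63 ✓.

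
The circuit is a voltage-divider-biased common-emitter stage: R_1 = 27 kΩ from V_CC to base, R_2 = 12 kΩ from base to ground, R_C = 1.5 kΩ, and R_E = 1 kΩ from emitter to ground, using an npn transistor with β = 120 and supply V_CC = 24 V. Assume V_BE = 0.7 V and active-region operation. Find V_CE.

Thevenize the base divider: V_Th = V_CC·R_2/(R_1+R_2) = 24×12/39 = 7.38 V, R_Th = R_1‖R_2 = 8.31 kΩ.
Base-emitter loop: V_Th = I_B·R_Th + V_BE + (β+1)I_B·R_E, so I_B = (7.38 − 0.7) / (8.31 + 121×1) = 0.0517 mA.
I_C = β·I_B = 120×0.0517 = 6.2 mA, and I_E = (β+1)I_B = 6.26 mA.
V_CE = V_CC − I_C·R_C − I_E·R_E = 24 − 6.2×1.5 − 6.26×1 = 8.44 V.
V_CE = 8.44 V > 0.2 V confirms active-region operation.

V_CE ≈ 8.4 V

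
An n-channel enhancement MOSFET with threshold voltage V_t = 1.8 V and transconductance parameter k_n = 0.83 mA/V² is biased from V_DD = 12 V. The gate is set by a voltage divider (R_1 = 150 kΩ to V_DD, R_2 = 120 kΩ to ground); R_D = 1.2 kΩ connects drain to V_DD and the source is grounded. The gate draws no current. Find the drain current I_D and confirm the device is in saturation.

I_D ≈ 5.2 mA

V_G = V_DD·R_2/(R_1+R_2) = 12×120/270 = 5.33 V. With the source grounded, V_GS = V_G = 5.33 V.
Assume saturation: I_D = (k_n/2)(V_GS − V_t)² = (0.83/2)×(5.33 − 1.8)² = 0.415×3.53² = 5.18 mA.
V_DS = V_DD − I_D·R_D = 12 − 5.18×1.2 = 5.78 V.
Saturation requires V_DS ≥ V_GS − V_t = 3.53 V; 5.78 ≥ 3.53 ✓.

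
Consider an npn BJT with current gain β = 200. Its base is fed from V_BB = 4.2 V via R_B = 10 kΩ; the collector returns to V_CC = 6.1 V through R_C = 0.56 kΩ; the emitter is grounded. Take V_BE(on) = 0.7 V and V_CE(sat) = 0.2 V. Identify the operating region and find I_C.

Assume active: I_B = (4.2 − 0.7)/10 = 0.35 mA, giving I_C = β·I_B = 70 mA.
But then V_CE = 6.1 − 70×0.56 = -33.1 V < V_CE(sat) = 0.2 V — impossible in the active region.
So the transistor is saturated. With V_CE = 0.2 V, I_C = (V_CC − 0.2)/R_C = 5.9/0.56 = 10.5 mA.
Check: β·I_B = 70 mA > I_C = 10.5 mA, confirming saturation.

saturation; I_C ≈ 11 mA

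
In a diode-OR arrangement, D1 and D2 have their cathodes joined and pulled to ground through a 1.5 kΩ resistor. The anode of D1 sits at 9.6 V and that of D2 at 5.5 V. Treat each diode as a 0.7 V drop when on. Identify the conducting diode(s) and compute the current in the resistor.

Only D1 conducts; I_R ≈ 5.9 mA

Assume both conduct. Then node N would need to be at both 9.6−0.7 = 8.9 V and 5.5−0.7 = 4.8 V, which is impossible.
Assume only D1 conducts: V_N = 9.6 − 0.7 = 8.9 V, so I_R = 8.9/1.5 = 5.93 mA.
Check D2: its anode-to-cathode voltage is 5.5 − 8.9 = -3.4 V < 0.7 V, so it is off. The assumption is consistent.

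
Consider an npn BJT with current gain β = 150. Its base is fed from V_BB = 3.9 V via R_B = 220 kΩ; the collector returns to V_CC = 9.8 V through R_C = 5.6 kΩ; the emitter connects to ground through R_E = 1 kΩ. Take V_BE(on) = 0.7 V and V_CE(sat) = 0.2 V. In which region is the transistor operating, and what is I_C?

active; I_C ≈ 1.3 mA

Assume active. Base-emitter loop: I_B = (V_BB − V_BE)/(R_B + (β+1)R_E) = (3.9 − 0.7)/(220 + 151×1) = 0.00863 mA.
I_C = β·I_B = 150×0.00863 = 1.29 mA.
V_CE = V_CC − I_C·R_C − I_E·R_E = 9.8 − 1.29×5.6 − 1.3×1 = 1.25 V > V_CE(sat), so the active-region assumption holds.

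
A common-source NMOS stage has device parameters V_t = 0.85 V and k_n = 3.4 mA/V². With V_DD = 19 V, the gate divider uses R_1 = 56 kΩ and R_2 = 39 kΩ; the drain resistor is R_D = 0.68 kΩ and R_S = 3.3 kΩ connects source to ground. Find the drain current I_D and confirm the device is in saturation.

I_D ≈ 1.8 mA

V_G = V_DD·R_2/(R_1+R_2) = 19×39/95 = 7.8 V.
Assume saturation: I_D = (k_n/2)(V_GS − V_t)² with V_GS = V_G − I_D·R_S = 7.8 − 3.3·I_D.
Substituting gives 18.5·I_D² − 79·I_D + 82.1 = 0, with roots I_D = 1.79 or 2.47 mA.
The root I_D = 2.47 mA gives V_GS = -0.356 V ≤ V_t, so take I_D = 1.79 mA.
Then V_GS = 1.88 V and V_DS = V_DD − I_D(R_D+R_S) = 19 − 1.79×3.98 = 11.9 V.
Saturation requires V_DS ≥ V_GS − V_t = 1.03 V; 11.9 ≥ 1.03 ✓.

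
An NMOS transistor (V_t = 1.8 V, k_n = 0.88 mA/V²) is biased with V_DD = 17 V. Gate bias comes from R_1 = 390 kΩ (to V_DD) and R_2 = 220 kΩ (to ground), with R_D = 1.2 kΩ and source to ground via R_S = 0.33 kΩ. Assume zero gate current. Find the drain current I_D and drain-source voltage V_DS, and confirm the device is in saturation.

I_D ≈ 4 mA, V_DS ≈ 11 V

V_G = V_DD·R_2/(R_1+R_2) = 17×220/610 = 6.13 V.
Assume saturation: I_D = (k_n/2)(V_GS − V_t)² with V_GS = V_G − I_D·R_S = 6.13 − 0.33·I_D.
Substituting gives 0.0479·I_D² − 2.26·I_D + 8.25 = 0, with roots I_D = 3.99 or 43.1 mA.
The root I_D = 43.1 mA gives V_GS = -8.1 V ≤ V_t, so take I_D = 3.99 mA.
Then V_GS = 4.81 V and V_DS = V_DD − I_D(R_D+R_S) = 17 − 3.99×1.53 = 10.9 V.
Saturation requires V_DS ≥ V_GS − V_t = 3.01 V; 10.9 ≥ 3.01 ✓.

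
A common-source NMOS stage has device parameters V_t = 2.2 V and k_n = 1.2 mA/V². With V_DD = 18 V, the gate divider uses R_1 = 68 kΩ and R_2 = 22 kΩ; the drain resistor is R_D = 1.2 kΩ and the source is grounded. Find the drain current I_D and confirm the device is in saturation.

V_G = V_DD·R_2/(R_1+R_2) = 18×22/90 = 4.4 V. With the source grounded, V_GS = V_G = 4.4 V.
Assume saturation: I_D = (k_n/2)(V_GS − V_t)² = (1.2/2)×(4.4 − 2.2)² = 0.6×2.2² = 2.9 mA.
V_DS = V_DD − I_D·R_D = 18 − 2.9×1.2 = 14.5 V.
Saturation requires V_DS ≥ V_GS − V_t = 2.2 V; 14.5 ≥ 2.2 ✓.

I_D ≈ 2.9 mA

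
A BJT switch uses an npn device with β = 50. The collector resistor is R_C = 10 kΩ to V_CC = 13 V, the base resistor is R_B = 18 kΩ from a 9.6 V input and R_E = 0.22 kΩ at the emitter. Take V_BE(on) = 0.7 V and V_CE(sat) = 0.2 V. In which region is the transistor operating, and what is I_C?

Assume active: I_B = (9.6 − 0.7)/(18 + 51×0.22) = 0.305 mA, I_C = β·I_B = 15.2 mA.
Then V_CE = 13 − 15.2×10 − 15.5×0.22 = -143 V < 0.2 V — the active assumption fails.
Re-solve with V_CE = 0.2 V. KCL at the emitter: V_E/R_E = (V_BB−0.7−V_E)/R_B + (V_CC−0.2−V_E)/R_C, giving V_E = 0.377 V.
I_C = (V_CC − 0.2 − V_E)/R_C = (12.8 − 0.377)/10 = 1.24 mA.
Check: I_B = (8.9 − 0.377)/18 = 0.473 mA, and β·I_B = 23.7 mA > I_C, confirming saturation.

saturation; I_C ≈ 1.2 mA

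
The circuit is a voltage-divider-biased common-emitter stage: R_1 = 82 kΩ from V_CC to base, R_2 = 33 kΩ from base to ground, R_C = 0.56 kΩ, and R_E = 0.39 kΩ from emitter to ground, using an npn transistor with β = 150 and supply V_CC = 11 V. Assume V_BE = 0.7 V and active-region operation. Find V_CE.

V_CE ≈ 6.7 V

Thevenize the base divider: V_Th = V_CC·R_2/(R_1+R_2) = 11×33/115 = 3.16 V, R_Th = R_1‖R_2 = 23.5 kΩ.
Base-emitter loop: V_Th = I_B·R_Th + V_BE + (β+1)I_B·R_E, so I_B = (3.16 − 0.7) / (23.5 + 151×0.39) = 0.0298 mA.
I_C = β·I_B = 150×0.0298 = 4.47 mA, and I_E = (β+1)I_B = 4.5 mA.
V_CE = V_CC − I_C·R_C − I_E·R_E = 11 − 4.47×0.56 − 4.5×0.39 = 6.74 V.
V_CE = 6.74 V > 0.2 V confirms active-region operation.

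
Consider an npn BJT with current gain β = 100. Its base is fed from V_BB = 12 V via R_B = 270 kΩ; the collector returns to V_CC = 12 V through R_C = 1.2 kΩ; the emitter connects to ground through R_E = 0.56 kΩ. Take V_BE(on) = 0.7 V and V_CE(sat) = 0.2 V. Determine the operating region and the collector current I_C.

Assume active. Base-emitter loop: I_B = (V_BB − V_BE)/(R_B + (β+1)R_E) = (12 − 0.7)/(270 + 101×0.56) = 0.0346 mA.
I_C = β·I_B = 100×0.0346 = 3.46 mA.
V_CE = V_CC − I_C·R_C − I_E·R_E = 12 − 3.46×1.2 − 3.49×0.56 = 5.89 V > V_CE(sat), so the active-region assumption holds.

active; I_C ≈ 3.5 mA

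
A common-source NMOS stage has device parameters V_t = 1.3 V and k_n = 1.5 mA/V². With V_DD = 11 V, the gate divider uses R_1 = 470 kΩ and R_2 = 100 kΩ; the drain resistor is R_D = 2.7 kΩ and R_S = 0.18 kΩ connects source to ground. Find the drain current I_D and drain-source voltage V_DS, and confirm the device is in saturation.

V_G = V_DD·R_2/(R_1+R_2) = 11×100/570 = 1.93 V.
Assume saturation: I_D = (k_n/2)(V_GS − V_t)² with V_GS = V_G − I_D·R_S = 1.93 − 0.18·I_D.
Substituting gives 0.0243·I_D² − 1.17·I_D + 0.298 = 0, with roots I_D = 0.256 or 47.9 mA.
The root I_D = 47.9 mA gives V_GS = -6.69 V ≤ V_t, so take I_D = 0.256 mA.
Then V_GS = 1.88 V and V_DS = V_DD − I_D(R_D+R_S) = 11 − 0.256×2.88 = 10.3 V.
Saturation requires V_DS ≥ V_GS − V_t = 0.584 V; 10.3 ≥ 0.584 ✓.

I_D ≈ 0.26 mA, V_DS ≈ 10 V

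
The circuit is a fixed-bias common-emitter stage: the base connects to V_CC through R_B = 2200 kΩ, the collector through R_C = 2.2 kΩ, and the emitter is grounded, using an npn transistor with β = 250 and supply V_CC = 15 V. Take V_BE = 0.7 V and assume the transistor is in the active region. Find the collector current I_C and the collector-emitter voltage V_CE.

Base loop: V_CC = I_B·R_B + V_BE, so I_B = (15 − 0.7)/2200 kΩ = 0.0065 mA.
In the active region I_C = β·I_B = 250 × 0.0065 = 1.63 mA.
Collector loop: V_CE = V_CC − I_C·R_C = 15 − 1.63×2.2 = 11.4 V.
Since V_CE = 11.4 V > V_CE(sat) ≈ 0.2 V, the transistor is in the active region as assumed.

I_C ≈ 1.6 mA, V_CE ≈ 11 V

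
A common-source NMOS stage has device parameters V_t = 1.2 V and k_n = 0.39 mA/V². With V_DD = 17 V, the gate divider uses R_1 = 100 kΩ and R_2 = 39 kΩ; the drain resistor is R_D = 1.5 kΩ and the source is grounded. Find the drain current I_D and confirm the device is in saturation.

I_D ≈ 2.5 mA

V_G = V_DD·R_2/(R_1+R_2) = 17×39/139 = 4.77 V. With the source grounded, V_GS = V_G = 4.77 V.
Assume saturation: I_D = (k_n/2)(V_GS − V_t)² = (0.39/2)×(4.77 − 1.2)² = 0.195×3.57² = 2.48 mA.
V_DS = V_DD − I_D·R_D = 17 − 2.48×1.5 = 13.3 V.
Saturation requires V_DS ≥ V_GS − V_t = 3.57 V; 13.3 ≥ 3.57 ✓.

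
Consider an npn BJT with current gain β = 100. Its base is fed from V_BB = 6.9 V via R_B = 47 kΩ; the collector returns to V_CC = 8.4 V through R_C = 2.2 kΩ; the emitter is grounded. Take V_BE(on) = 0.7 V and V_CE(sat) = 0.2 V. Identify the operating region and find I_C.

saturation; I_C ≈ 3.7 mA

Assume active: I_B = (6.9 − 0.7)/47 = 0.132 mA, giving I_C = β·I_B = 13.2 mA.
But then V_CE = 8.4 − 13.2×2.2 = -20.6 V < V_CE(sat) = 0.2 V — impossible in the active region.
So the transistor is saturated. With V_CE = 0.2 V, I_C = (V_CC − 0.2)/R_C = 8.2/2.2 = 3.73 mA.
Check: β·I_B = 13.2 mA > I_C = 3.73 mA, confirming saturation.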